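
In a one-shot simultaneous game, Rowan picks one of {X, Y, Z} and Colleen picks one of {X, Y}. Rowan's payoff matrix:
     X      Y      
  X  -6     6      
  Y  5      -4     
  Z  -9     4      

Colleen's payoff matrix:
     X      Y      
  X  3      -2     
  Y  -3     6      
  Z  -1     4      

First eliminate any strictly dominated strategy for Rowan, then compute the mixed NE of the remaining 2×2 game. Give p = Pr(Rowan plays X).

p = 9/14

Rowan's strategy Z is strictly dominated by X: -6 > -9 and 6 > 4. Eliminate Z.
Colleen's indifference between X and Y determines Rowan's mixing probability p:
  Colleen's payoff to X: p·3 + (1−p)·(-3) = 6p - 3
  Colleen's payoff to Y: p·(-2) + (1−p)·6 = -8p + 6
  6p - 3 = -8p + 6  ⇒  14p = 9  ⇒  p = 9/14.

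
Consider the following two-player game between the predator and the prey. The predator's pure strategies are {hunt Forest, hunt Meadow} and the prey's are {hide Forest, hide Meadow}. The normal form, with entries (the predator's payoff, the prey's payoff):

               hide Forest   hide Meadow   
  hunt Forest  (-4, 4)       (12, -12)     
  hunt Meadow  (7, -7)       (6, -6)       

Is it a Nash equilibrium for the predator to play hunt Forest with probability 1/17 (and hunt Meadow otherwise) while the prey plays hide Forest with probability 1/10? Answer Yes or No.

No

Given the prey's mix q = 1/10, the predator's payoff from hunt Forest is 52/5 but from hunt Meadow is 61/10. The predator strictly prefers hunt Forest, so the predator would not mix.
So the proposed profile is not a Nash equilibrium.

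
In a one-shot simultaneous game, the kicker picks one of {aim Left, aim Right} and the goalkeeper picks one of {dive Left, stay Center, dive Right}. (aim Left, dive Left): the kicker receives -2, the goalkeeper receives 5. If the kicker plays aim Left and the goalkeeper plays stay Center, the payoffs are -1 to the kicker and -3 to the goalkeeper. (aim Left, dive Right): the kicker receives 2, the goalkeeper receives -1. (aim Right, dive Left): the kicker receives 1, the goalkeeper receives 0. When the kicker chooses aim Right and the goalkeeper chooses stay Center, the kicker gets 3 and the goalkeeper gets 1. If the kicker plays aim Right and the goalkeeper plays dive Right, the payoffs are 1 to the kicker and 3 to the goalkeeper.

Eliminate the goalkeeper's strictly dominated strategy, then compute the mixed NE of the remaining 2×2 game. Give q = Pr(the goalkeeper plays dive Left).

q = 1/4

The goalkeeper's strategy stay Center is strictly dominated by dive Right: -1 > -3 and 3 > 1. Eliminate stay Center.
In a mixed equilibrium the kicker is indifferent between aim Left and aim Right; this condition fixes q.
  the kicker's payoff to aim Left: q·(-2) + (1−q)·2 = -4q + 2
  the kicker's payoff to aim Right: q·1 + (1−q)·1 = 1
  -4q + 2 = 1  ⇒  -4q = -1  ⇒  q = 1/4.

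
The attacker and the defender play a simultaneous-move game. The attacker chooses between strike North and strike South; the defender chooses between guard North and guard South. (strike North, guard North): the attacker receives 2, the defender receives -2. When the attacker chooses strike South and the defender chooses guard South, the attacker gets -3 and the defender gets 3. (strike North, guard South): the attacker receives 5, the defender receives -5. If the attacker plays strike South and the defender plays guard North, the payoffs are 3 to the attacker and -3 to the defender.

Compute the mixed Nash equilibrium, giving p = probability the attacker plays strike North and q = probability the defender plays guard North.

p = 2/3, q = 8/9

The defender's indifference between guard North and guard South determines the attacker's mixing probability p:
  the defender's expected payoff from guard North: p·(-2) + (1−p)·(-3) = p - 3
  the defender's expected payoff from guard South: p·(-5) + (1−p)·3 = -8p + 3
  p - 3 = -8p + 3  ⇒  9p = 6  ⇒  p = 2/3.
For the attacker to be willing to mix, the attacker must be indifferent between strike North and strike South, which pins down the defender's mix.
  the attacker's payoff to strike North: q·2 + (1−q)·5 = -3q + 5
  the attacker's payoff to strike South: q·3 + (1−q)·(-3) = 6q - 3
  -3q + 5 = 6q - 3  ⇒  -9q = -8  ⇒  q = 8/9.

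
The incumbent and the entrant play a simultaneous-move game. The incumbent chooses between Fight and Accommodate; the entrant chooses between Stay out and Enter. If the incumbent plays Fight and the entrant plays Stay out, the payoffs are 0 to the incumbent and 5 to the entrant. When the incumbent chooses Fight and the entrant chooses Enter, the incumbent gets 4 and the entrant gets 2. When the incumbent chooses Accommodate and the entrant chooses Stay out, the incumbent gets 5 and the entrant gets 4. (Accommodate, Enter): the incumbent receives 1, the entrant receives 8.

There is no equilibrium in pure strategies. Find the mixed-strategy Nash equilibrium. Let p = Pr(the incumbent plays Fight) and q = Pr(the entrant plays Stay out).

p = 4/7, q = 3/8

For the entrant to be willing to mix, the entrant must be indifferent between Stay out and Enter, which pins down the incumbent's mix.
  the entrant's payoff to Stay out: p·5 + (1−p)·4 = p + 4
  the entrant's payoff to Enter: p·2 + (1−p)·8 = -6p + 8
  p + 4 = -6p + 8  ⇒  7p = 4  ⇒  p = 4/7.
Set the incumbent's expected payoff from Fight equal to that from Accommodate:
  the incumbent's payoff to Fight: q·0 + (1−q)·4 = -4q + 4
  the incumbent's payoff to Accommodate: q·5 + (1−q)·1 = 4q + 1
  -4q + 4 = 4q + 1  ⇒  -8q = -3  ⇒  q = 3/8.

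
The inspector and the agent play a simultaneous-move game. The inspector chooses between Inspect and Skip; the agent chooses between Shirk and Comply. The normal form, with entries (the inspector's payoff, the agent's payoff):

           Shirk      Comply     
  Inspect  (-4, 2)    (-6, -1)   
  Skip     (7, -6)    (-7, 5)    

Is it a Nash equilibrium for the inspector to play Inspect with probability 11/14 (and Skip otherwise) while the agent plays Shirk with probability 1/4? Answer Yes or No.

Given the agent's mix q = 1/4, the inspector's payoff from Inspect is -11/2 but from Skip is -7/2. The inspector strictly prefers Skip, so the inspector would not mix.
So the proposed profile is not a Nash equilibrium.

No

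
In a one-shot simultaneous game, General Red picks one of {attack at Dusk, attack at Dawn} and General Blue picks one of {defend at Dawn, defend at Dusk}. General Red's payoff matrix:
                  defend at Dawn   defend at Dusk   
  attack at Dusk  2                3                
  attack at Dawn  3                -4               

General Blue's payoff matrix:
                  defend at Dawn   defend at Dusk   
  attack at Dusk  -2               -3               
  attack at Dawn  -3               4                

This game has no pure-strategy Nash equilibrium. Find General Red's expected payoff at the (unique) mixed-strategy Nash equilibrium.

17/8

General Red's indifference between attack at Dusk and attack at Dawn determines General Blue's mixing probability q:
  General Red's payoff to attack at Dusk: q·2 + (1−q)·3 = -q + 3
  General Red's payoff to attack at Dawn: q·3 + (1−q)·(-4) = 7q - 4
  -q + 3 = 7q - 4  ⇒  -8q = -7  ⇒  q = 7/8.
At equilibrium General Red is indifferent across rows, so General Red's payoff equals the payoff from attack at Dusk: (7/8)·2 + (1/8)·3 = 17/8.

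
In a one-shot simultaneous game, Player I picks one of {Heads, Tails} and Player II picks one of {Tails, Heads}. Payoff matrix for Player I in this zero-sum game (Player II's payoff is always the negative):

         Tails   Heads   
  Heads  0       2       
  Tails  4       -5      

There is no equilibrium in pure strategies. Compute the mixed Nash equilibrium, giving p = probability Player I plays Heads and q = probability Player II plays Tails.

In a mixed equilibrium Player II is indifferent between Tails and Heads; this condition fixes p.
  Player II's expected payoff from Tails: p·0 + (1−p)·(-4) = 4p - 4
  Player II's expected payoff from Heads: p·(-2) + (1−p)·5 = -7p + 5
  4p - 4 = -7p + 5  ⇒  11p = 9  ⇒  p = 9/11.
Set Player I's expected payoff from Heads equal to that from Tails:
  Player I's payoff to Heads: q·0 + (1−q)·2 = -2q + 2
  Player I's payoff to Tails: q·4 + (1−q)·(-5) = 9q - 5
  -2q + 2 = 9q - 5  ⇒  -11q = -7  ⇒  q = 7/11.

p = 9/11, q = 7/11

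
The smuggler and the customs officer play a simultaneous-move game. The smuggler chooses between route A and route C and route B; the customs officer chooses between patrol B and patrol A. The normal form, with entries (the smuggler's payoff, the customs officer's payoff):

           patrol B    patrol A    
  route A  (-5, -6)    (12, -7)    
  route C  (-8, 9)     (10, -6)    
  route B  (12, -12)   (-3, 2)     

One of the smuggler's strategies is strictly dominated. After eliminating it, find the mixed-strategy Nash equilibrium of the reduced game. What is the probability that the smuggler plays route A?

p = 14/15

The smuggler's strategy route C is strictly dominated by route A: -5 > -8 and 12 > 10. Eliminate route C.
Set the customs officer's expected payoff from patrol B equal to that from patrol A:
  the customs officer's payoff to patrol B: p·(-6) + (1−p)·(-12) = 6p - 12
  the customs officer's payoff to patrol A: p·(-7) + (1−p)·2 = -9p + 2
  6p - 12 = -9p + 2  ⇒  15p = 14  ⇒  p = 14/15.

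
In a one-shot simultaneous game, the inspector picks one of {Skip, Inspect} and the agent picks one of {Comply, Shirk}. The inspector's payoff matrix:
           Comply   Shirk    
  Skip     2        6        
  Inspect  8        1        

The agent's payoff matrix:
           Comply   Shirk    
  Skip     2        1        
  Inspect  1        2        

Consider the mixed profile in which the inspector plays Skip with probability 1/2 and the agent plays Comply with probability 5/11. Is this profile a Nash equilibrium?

Yes

Check the agent's indifference given the inspector's mix p = 1/2:
  payoff from Comply = 3/2; payoff from Shirk = 3/2 — equal.
Check the inspector's indifference given the agent's mix q = 5/11:
  payoff from Skip = 46/11; payoff from Inspect = 46/11 — equal.
Both players are indifferent, so neither can profitably deviate.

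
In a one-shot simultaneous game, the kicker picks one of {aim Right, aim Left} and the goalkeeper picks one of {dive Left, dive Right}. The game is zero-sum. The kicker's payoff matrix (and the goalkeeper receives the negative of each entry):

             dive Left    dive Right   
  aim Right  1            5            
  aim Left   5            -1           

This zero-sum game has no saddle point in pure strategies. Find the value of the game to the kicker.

v = 13/5

The kicker's indifference between aim Right and aim Left determines the goalkeeper's mixing probability q:
  the kicker's payoff from aim Right: q·1 + (1−q)·5 = -4q + 5
  the kicker's payoff from aim Left: q·5 + (1−q)·(-1) = 6q - 1
  -4q + 5 = 6q - 1  ⇒  -10q = -6  ⇒  q = 3/5.
The value is the kicker's expected payoff against this mix (using aim Right): (3/5)·1 + (2/5)·5 = 13/5.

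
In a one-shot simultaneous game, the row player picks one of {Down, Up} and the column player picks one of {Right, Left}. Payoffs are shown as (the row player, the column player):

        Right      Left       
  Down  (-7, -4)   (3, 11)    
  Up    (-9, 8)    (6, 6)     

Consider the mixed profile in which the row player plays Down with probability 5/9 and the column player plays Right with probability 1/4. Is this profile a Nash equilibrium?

No

Given the row player's mix p = 5/9, the column player's payoff from Right is 4/3 but from Left is 79/9. The column player strictly prefers Left, so the column player would not mix.
So the proposed profile is not a Nash equilibrium.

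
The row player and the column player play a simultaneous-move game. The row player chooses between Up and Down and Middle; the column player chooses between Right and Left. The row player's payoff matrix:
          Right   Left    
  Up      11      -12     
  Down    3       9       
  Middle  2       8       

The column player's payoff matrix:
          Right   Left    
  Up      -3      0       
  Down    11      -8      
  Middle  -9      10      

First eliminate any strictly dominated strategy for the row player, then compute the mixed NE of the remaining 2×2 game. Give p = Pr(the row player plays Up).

The row player's strategy Middle is strictly dominated by Down: 3 > 2 and 9 > 8. Eliminate Middle.
Set the column player's expected payoff from Right equal to that from Left:
  the column player's payoff from Right: p·(-3) + (1−p)·11 = -14p + 11
  the column player's payoff from Left: p·0 + (1−p)·(-8) = 8p - 8
  -14p + 11 = 8p - 8  ⇒  -22p = -19  ⇒  p = 19/22.

p = 19/22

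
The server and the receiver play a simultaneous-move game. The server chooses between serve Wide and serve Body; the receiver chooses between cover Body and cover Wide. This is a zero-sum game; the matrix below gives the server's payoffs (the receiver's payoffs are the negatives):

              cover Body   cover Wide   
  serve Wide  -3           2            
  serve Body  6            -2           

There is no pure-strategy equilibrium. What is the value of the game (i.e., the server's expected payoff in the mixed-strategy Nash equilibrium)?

v = 6/13

In a mixed equilibrium the server is indifferent between serve Wide and serve Body; this condition fixes q.
  the server's payoff from serve Wide: q·(-3) + (1−q)·2 = -5q + 2
  the server's payoff from serve Body: q·6 + (1−q)·(-2) = 8q - 2
  -5q + 2 = 8q - 2  ⇒  -13q = -4  ⇒  q = 4/13.
The value is the server's expected payoff against this mix (using serve Wide): (4/13)·(-3) + (9/13)·2 = 6/13.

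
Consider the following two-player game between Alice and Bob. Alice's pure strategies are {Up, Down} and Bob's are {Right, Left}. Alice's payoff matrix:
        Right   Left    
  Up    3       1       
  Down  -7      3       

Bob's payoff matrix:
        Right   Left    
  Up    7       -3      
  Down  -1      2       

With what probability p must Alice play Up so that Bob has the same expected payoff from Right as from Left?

p = 3/13

Alice's mix must leave Bob indifferent between Right and Left.
  Bob's payoff from Right: p·7 + (1−p)·(-1) = 8p - 1
  Bob's payoff from Left: p·(-3) + (1−p)·2 = -5p + 2
  8p - 1 = -5p + 2  ⇒  13p = 3  ⇒  p = 3/13.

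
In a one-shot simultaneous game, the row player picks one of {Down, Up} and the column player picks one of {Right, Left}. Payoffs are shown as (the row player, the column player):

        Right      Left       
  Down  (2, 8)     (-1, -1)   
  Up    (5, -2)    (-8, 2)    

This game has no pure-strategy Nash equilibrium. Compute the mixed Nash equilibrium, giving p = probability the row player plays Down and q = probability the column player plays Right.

p = 4/13, q = 7/10

In a mixed equilibrium the column player is indifferent between Right and Left; this condition fixes p.
  the column player's expected payoff from Right: p·8 + (1−p)·(-2) = 10p - 2
  the column player's expected payoff from Left: p·(-1) + (1−p)·2 = -3p + 2
  10p - 2 = -3p + 2  ⇒  13p = 4  ⇒  p = 4/13.
The column player's mix must leave the row player indifferent between Down and Up.
  the row player's expected payoff from Down: q·2 + (1−q)·(-1) = 3q - 1
  the row player's expected payoff from Up: q·5 + (1−q)·(-8) = 13q - 8
  3q - 1 = 13q - 8  ⇒  -10q = -7  ⇒  q = 7/10.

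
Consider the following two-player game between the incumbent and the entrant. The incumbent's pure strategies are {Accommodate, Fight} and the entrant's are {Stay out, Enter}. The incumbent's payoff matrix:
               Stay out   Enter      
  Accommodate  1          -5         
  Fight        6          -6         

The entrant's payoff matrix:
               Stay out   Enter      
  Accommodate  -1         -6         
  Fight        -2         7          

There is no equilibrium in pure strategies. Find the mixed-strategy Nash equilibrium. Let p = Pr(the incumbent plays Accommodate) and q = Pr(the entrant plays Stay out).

p = 9/14, q = 1/6

Set the entrant's expected payoff from Stay out equal to that from Enter:
  the entrant's expected payoff from Stay out: p·(-1) + (1−p)·(-2) = p - 2
  the entrant's expected payoff from Enter: p·(-6) + (1−p)·7 = -13p + 7
  p - 2 = -13p + 7  ⇒  14p = 9  ⇒  p = 9/14.
The entrant's mix must leave the incumbent indifferent between Accommodate and Fight.
  the incumbent's payoff from Accommodate: q·1 + (1−q)·(-5) = 6q - 5
  the incumbent's payoff from Fight: q·6 + (1−q)·(-6) = 12q - 6
  6q - 5 = 12q - 6  ⇒  -6q = -1  ⇒  q = 1/6.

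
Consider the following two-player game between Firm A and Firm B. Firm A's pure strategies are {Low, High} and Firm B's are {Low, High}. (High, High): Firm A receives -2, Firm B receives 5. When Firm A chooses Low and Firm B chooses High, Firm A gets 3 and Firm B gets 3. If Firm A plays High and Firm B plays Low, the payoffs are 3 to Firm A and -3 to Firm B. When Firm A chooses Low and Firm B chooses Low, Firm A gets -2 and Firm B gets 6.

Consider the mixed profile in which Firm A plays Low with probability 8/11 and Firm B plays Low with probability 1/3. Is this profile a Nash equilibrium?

No

Given Firm B's mix q = 1/3, Firm A's payoff from Low is 4/3 but from High is -1/3. Firm A strictly prefers Low, so Firm A would not mix.
So the proposed profile is not a Nash equilibrium.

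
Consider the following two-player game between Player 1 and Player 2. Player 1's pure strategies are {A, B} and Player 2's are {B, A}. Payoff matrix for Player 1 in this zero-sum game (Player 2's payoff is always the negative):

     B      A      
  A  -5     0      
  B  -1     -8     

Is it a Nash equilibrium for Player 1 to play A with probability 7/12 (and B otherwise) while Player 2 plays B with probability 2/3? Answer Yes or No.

Yes

Check Player 2's indifference given Player 1's mix p = 7/12:
  payoff from B = 10/3; payoff from A = 10/3 — equal.
Check Player 1's indifference given Player 2's mix q = 2/3:
  payoff from A = -10/3; payoff from B = -10/3 — equal.
Both players are indifferent, so neither can profitably deviate.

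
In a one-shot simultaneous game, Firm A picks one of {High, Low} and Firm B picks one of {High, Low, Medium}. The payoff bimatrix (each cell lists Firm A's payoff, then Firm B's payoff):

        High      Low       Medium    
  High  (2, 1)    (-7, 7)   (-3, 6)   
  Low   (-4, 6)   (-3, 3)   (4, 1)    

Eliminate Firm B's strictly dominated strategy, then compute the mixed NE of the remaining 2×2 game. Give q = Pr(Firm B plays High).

Firm B's strategy Medium is strictly dominated by Low: 7 > 6 and 3 > 1. Eliminate Medium.
Firm B's mix must leave Firm A indifferent between High and Low.
  Firm A's payoff from High: q·2 + (1−q)·(-7) = 9q - 7
  Firm A's payoff from Low: q·(-4) + (1−q)·(-3) = -q - 3
  9q - 7 = -q - 3  ⇒  10q = 4  ⇒  q = 2/5.

q = 2/5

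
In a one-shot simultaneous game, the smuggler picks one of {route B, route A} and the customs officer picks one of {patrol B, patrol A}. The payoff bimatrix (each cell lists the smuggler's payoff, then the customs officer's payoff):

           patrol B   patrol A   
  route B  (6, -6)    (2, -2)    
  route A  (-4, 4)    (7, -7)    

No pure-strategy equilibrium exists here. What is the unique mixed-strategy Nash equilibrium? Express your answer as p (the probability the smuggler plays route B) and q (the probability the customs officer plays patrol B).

p = 11/15, q = 1/3

The smuggler's mix must leave the customs officer indifferent between patrol B and patrol A.
  the customs officer's expected payoff from patrol B: p·(-6) + (1−p)·4 = -10p + 4
  the customs officer's expected payoff from patrol A: p·(-2) + (1−p)·(-7) = 5p - 7
  -10p + 4 = 5p - 7  ⇒  -15p = -11  ⇒  p = 11/15.
In a mixed equilibrium the smuggler is indifferent between route B and route A; this condition fixes q.
  the smuggler's payoff to route B: q·6 + (1−q)·2 = 4q + 2
  the smuggler's payoff to route A: q·(-4) + (1−q)·7 = -11q + 7
  4q + 2 = -11q + 7  ⇒  15q = 5  ⇒  q = 1/3.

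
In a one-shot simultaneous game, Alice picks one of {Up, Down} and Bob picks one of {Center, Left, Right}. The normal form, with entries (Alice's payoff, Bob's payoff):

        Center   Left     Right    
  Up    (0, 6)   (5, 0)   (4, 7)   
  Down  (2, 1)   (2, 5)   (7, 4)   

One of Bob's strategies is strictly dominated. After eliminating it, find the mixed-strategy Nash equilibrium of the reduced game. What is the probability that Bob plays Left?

q = 1/2

Bob's strategy Center is strictly dominated by Right: 7 > 6 and 4 > 1. Eliminate Center.
For Alice to be willing to mix, Alice must be indifferent between Up and Down, which pins down Bob's mix.
  Alice's expected payoff from Up: q·5 + (1−q)·4 = q + 4
  Alice's expected payoff from Down: q·2 + (1−q)·7 = -5q + 7
  q + 4 = -5q + 7  ⇒  6q = 3  ⇒  q = 1/2.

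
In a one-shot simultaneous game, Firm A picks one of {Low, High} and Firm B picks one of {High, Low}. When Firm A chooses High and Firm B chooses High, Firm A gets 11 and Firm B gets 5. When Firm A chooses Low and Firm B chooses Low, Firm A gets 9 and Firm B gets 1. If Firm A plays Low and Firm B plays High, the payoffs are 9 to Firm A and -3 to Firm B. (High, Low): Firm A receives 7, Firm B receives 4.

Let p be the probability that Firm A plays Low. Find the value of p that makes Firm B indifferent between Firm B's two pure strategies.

p = 1/5

In a mixed equilibrium Firm B is indifferent between High and Low; this condition fixes p.
  Firm B's payoff from High: p·(-3) + (1−p)·5 = -8p + 5
  Firm B's payoff from Low: p·1 + (1−p)·4 = -3p + 4
  -8p + 5 = -3p + 4  ⇒  -5p = -1  ⇒  p = 1/5.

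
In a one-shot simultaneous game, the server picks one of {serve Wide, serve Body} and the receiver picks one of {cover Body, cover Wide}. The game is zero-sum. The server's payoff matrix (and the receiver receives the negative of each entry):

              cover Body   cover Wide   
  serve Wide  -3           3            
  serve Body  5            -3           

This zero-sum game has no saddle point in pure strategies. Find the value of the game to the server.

v = 3/7

The receiver's mix must leave the server indifferent between serve Wide and serve Body.
  the server's payoff from serve Wide: q·(-3) + (1−q)·3 = -6q + 3
  the server's payoff from serve Body: q·5 + (1−q)·(-3) = 8q - 3
  -6q + 3 = 8q - 3  ⇒  -14q = -6  ⇒  q = 3/7.
The value is the server's expected payoff against this mix (using serve Wide): (3/7)·(-3) + (4/7)·3 = 3/7.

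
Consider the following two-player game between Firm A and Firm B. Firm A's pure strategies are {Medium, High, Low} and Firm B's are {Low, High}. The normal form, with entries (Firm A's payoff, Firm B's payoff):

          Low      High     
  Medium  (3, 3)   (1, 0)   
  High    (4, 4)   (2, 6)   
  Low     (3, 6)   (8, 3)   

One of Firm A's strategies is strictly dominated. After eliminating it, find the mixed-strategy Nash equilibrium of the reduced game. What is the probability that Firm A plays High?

p = 3/5

Firm A's strategy Medium is strictly dominated by High: 4 > 3 and 2 > 1. Eliminate Medium.
Firm A's mix must leave Firm B indifferent between Low and High.
  Firm B's payoff to Low: p·4 + (1−p)·6 = -2p + 6
  Firm B's payoff to High: p·6 + (1−p)·3 = 3p + 3
  -2p + 6 = 3p + 3  ⇒  -5p = -3  ⇒  p = 3/5.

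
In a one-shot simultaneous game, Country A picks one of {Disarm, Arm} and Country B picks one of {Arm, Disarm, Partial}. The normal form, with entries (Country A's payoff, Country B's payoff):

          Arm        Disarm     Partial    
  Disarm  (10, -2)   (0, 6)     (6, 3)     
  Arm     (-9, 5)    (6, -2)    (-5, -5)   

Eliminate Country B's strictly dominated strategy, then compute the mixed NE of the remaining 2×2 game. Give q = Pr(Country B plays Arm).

Country B's strategy Partial is strictly dominated by Disarm: 6 > 3 and -2 > -5. Eliminate Partial.
In a mixed equilibrium Country A is indifferent between Disarm and Arm; this condition fixes q.
  Country A's payoff to Disarm: q·10 + (1−q)·0 = 10q
  Country A's payoff to Arm: q·(-9) + (1−q)·6 = -15q + 6
  10q = -15q + 6  ⇒  25q = 6  ⇒  q = 6/25.

q = 6/25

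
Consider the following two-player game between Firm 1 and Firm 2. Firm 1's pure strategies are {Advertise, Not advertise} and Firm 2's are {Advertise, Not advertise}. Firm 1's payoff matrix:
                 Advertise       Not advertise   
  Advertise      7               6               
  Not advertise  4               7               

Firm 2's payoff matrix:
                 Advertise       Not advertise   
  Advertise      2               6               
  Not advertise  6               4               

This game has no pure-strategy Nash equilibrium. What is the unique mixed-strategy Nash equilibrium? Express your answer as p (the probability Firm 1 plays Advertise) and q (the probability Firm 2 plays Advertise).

Firm 2's indifference between Advertise and Not advertise determines Firm 1's mixing probability p:
  Firm 2's expected payoff from Advertise: p·2 + (1−p)·6 = -4p + 6
  Firm 2's expected payoff from Not advertise: p·6 + (1−p)·4 = 2p + 4
  -4p + 6 = 2p + 4  ⇒  -6p = -2  ⇒  p = 1/3.
Firm 1's indifference between Advertise and Not advertise determines Firm 2's mixing probability q:
  Firm 1's payoff to Advertise: q·7 + (1−q)·6 = q + 6
  Firm 1's payoff to Not advertise: q·4 + (1−q)·7 = -3q + 7
  q + 6 = -3q + 7  ⇒  4q = 1  ⇒  q = 1/4.

p = 1/3, q = 1/4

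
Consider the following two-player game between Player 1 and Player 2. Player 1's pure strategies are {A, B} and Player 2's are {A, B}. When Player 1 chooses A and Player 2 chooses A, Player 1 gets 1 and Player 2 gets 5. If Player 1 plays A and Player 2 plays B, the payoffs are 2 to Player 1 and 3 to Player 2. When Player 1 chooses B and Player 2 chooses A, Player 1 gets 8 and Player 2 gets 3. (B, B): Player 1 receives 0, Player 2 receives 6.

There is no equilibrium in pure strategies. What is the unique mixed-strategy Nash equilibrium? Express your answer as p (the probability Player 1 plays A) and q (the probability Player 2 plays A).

p = 3/5, q = 2/9

In a mixed equilibrium Player 2 is indifferent between A and B; this condition fixes p.
  Player 2's expected payoff from A: p·5 + (1−p)·3 = 2p + 3
  Player 2's expected payoff from B: p·3 + (1−p)·6 = -3p + 6
  2p + 3 = -3p + 6  ⇒  5p = 3  ⇒  p = 3/5.
Player 1's indifference between A and B determines Player 2's mixing probability q:
  Player 1's payoff to A: q·1 + (1−q)·2 = -q + 2
  Player 1's payoff to B: q·8 + (1−q)·0 = 8q
  -q + 2 = 8q  ⇒  -9q = -2  ⇒  q = 2/9.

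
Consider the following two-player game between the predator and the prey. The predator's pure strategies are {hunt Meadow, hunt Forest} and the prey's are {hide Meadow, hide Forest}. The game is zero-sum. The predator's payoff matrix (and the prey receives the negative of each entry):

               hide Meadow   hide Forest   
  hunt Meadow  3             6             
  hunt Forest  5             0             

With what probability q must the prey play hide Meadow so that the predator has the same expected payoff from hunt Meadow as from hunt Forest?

The predator's indifference between hunt Meadow and hunt Forest determines the prey's mixing probability q:
  the predator's payoff from hunt Meadow: q·3 + (1−q)·6 = -3q + 6
  the predator's payoff from hunt Forest: q·5 + (1−q)·0 = 5q
  -3q + 6 = 5q  ⇒  -8q = -6  ⇒  q = 3/4.

q = 3/4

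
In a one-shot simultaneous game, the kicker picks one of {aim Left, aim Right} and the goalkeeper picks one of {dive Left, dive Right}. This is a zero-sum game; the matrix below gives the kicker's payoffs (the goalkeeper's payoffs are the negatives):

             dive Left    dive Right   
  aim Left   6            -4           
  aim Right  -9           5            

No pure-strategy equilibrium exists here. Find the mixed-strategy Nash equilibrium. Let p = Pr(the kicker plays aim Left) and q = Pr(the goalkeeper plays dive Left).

In a mixed equilibrium the goalkeeper is indifferent between dive Left and dive Right; this condition fixes p.
  the goalkeeper's payoff from dive Left: p·(-6) + (1−p)·9 = -15p + 9
  the goalkeeper's payoff from dive Right: p·4 + (1−p)·(-5) = 9p - 5
  -15p + 9 = 9p - 5  ⇒  -24p = -14  ⇒  p = 7/12.
Set the kicker's expected payoff from aim Left equal to that from aim Right:
  the kicker's payoff from aim Left: q·6 + (1−q)·(-4) = 10q - 4
  the kicker's payoff from aim Right: q·(-9) + (1−q)·5 = -14q + 5
  10q - 4 = -14q + 5  ⇒  24q = 9  ⇒  q = 3/8.

p = 7/12, q = 3/8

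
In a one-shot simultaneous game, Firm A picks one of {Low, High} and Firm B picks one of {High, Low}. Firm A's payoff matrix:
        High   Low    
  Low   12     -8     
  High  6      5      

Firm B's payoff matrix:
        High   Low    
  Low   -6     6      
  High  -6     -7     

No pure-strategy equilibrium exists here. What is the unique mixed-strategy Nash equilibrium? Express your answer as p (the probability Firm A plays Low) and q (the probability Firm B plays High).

Firm A's mix must leave Firm B indifferent between High and Low.
  Firm B's expected payoff from High: p·(-6) + (1−p)·(-6) = -6
  Firm B's expected payoff from Low: p·6 + (1−p)·(-7) = 13p - 7
  -6 = 13p - 7  ⇒  -13p = -1  ⇒  p = 1/13.
Firm A's indifference between Low and High determines Firm B's mixing probability q:
  Firm A's payoff from Low: q·12 + (1−q)·(-8) = 20q - 8
  Firm A's payoff from High: q·6 + (1−q)·5 = q + 5
  20q - 8 = q + 5  ⇒  19q = 13  ⇒  q = 13/19.

p = 1/13, q = 13/19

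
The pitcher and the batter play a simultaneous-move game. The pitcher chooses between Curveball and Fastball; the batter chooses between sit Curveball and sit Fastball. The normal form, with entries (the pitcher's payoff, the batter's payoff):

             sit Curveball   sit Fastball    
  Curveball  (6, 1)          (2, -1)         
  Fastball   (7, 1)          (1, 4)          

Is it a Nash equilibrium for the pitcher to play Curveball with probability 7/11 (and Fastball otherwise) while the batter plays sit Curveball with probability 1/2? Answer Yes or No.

Given the pitcher's mix p = 7/11, the batter's payoff from sit Curveball is 1 but from sit Fastball is 9/11. The batter strictly prefers sit Curveball, so the batter would not mix.
So the proposed profile is not a Nash equilibrium.

No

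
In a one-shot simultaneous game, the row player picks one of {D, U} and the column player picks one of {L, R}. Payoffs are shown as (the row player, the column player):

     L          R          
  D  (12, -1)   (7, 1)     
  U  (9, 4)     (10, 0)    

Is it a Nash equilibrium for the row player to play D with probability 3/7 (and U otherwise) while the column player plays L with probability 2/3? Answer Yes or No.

No

Given the row player's mix p = 3/7, the column player's payoff from L is 13/7 but from R is 3/7. The column player strictly prefers L, so the column player would not mix.
So the proposed profile is not a Nash equilibrium.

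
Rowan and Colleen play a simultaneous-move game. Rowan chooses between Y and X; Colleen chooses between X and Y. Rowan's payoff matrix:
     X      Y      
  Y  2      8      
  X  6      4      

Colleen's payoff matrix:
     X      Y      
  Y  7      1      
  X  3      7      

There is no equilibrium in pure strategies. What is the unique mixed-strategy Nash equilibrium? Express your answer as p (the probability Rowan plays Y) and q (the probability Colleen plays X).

Rowan's mix must leave Colleen indifferent between X and Y.
  Colleen's payoff from X: p·7 + (1−p)·3 = 4p + 3
  Colleen's payoff from Y: p·1 + (1−p)·7 = -6p + 7
  4p + 3 = -6p + 7  ⇒  10p = 4  ⇒  p = 2/5.
Colleen's mix must leave Rowan indifferent between Y and X.
  Rowan's expected payoff from Y: q·2 + (1−q)·8 = -6q + 8
  Rowan's expected payoff from X: q·6 + (1−q)·4 = 2q + 4
  -6q + 8 = 2q + 4  ⇒  -8q = -4  ⇒  q = 1/2.

p = 2/5, q = 1/2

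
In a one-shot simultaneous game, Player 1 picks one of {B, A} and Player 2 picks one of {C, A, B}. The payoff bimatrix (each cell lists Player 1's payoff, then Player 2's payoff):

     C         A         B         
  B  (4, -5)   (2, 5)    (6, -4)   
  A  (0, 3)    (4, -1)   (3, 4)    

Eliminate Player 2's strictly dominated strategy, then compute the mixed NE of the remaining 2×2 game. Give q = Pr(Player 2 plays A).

q = 3/5

Player 2's strategy C is strictly dominated by B: -4 > -5 and 4 > 3. Eliminate C.
Player 1's indifference between B and A determines Player 2's mixing probability q:
  Player 1's payoff to B: q·2 + (1−q)·6 = -4q + 6
  Player 1's payoff to A: q·4 + (1−q)·3 = q + 3
  -4q + 6 = q + 3  ⇒  -5q = -3  ⇒  q = 3/5.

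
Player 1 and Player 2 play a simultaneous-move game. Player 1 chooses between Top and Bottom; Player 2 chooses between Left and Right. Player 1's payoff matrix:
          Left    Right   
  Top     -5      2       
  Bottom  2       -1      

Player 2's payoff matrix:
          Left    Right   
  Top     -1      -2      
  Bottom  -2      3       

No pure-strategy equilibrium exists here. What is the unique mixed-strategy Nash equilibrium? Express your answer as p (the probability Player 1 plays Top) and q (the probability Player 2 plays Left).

Player 1's mix must leave Player 2 indifferent between Left and Right.
  Player 2's payoff to Left: p·(-1) + (1−p)·(-2) = p - 2
  Player 2's payoff to Right: p·(-2) + (1−p)·3 = -5p + 3
  p - 2 = -5p + 3  ⇒  6p = 5  ⇒  p = 5/6.
Player 2's mix must leave Player 1 indifferent between Top and Bottom.
  Player 1's expected payoff from Top: q·(-5) + (1−q)·2 = -7q + 2
  Player 1's expected payoff from Bottom: q·2 + (1−q)·(-1) = 3q - 1
  -7q + 2 = 3q - 1  ⇒  -10q = -3  ⇒  q = 3/10.

p = 5/6, q = 3/10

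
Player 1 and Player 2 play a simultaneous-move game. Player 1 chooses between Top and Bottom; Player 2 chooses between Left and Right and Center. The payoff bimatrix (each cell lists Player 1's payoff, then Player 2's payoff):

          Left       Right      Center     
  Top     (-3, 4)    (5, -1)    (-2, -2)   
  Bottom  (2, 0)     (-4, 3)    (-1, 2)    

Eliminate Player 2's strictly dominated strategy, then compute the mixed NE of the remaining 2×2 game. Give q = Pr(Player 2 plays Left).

q = 9/14

Player 2's strategy Center is strictly dominated by Right: -1 > -2 and 3 > 2. Eliminate Center.
In a mixed equilibrium Player 1 is indifferent between Top and Bottom; this condition fixes q.
  Player 1's payoff from Top: q·(-3) + (1−q)·5 = -8q + 5
  Player 1's payoff from Bottom: q·2 + (1−q)·(-4) = 6q - 4
  -8q + 5 = 6q - 4  ⇒  -14q = -9  ⇒  q = 9/14.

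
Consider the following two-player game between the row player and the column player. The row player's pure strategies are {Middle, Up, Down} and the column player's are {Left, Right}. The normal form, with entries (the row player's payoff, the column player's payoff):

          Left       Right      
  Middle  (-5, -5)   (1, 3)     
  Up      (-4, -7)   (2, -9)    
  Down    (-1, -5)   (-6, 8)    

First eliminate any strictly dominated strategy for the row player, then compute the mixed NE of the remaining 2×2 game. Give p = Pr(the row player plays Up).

p = 13/15

The row player's strategy Middle is strictly dominated by Up: -4 > -5 and 2 > 1. Eliminate Middle.
For the column player to be willing to mix, the column player must be indifferent between Left and Right, which pins down the row player's mix.
  the column player's payoff to Left: p·(-7) + (1−p)·(-5) = -2p - 5
  the column player's payoff to Right: p·(-9) + (1−p)·8 = -17p + 8
  -2p - 5 = -17p + 8  ⇒  15p = 13  ⇒  p = 13/15.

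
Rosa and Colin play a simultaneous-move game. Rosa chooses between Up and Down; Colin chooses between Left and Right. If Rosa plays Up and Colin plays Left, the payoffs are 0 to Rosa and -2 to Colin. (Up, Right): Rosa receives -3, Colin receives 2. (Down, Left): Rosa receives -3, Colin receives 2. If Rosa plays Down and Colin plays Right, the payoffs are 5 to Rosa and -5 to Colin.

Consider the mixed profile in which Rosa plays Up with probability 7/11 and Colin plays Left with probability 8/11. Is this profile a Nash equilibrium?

Yes

Check Colin's indifference given Rosa's mix p = 7/11:
  payoff from Left = -6/11; payoff from Right = -6/11 — equal.
Check Rosa's indifference given Colin's mix q = 8/11:
  payoff from Up = -9/11; payoff from Down = -9/11 — equal.
Both players are indifferent, so neither can profitably deviate.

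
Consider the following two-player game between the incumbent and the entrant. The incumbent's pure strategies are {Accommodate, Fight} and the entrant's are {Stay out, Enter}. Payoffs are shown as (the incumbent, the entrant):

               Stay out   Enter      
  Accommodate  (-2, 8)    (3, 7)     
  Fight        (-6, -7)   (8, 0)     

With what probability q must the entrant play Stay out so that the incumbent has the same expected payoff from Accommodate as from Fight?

q = 5/9

The incumbent's indifference between Accommodate and Fight determines the entrant's mixing probability q:
  the incumbent's expected payoff from Accommodate: q·(-2) + (1−q)·3 = -5q + 3
  the incumbent's expected payoff from Fight: q·(-6) + (1−q)·8 = -14q + 8
  -5q + 3 = -14q + 8  ⇒  9q = 5  ⇒  q = 5/9.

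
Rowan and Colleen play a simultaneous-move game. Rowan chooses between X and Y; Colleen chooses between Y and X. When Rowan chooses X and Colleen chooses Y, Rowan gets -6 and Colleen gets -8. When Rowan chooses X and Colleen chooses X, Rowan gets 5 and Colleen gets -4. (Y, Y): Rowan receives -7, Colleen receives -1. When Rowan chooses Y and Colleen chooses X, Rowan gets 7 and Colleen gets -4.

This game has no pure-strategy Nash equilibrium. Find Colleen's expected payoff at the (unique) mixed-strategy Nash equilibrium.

-4

Rowan's mix must leave Colleen indifferent between Y and X.
  Colleen's payoff from Y: p·(-8) + (1−p)·(-1) = -7p - 1
  Colleen's payoff from X: p·(-4) + (1−p)·(-4) = -4
  -7p - 1 = -4  ⇒  -7p = -3  ⇒  p = 3/7.
At equilibrium Colleen is indifferent across columns, so Colleen's payoff equals the payoff from Y: (3/7)·(-8) + (4/7)·(-1) = -4.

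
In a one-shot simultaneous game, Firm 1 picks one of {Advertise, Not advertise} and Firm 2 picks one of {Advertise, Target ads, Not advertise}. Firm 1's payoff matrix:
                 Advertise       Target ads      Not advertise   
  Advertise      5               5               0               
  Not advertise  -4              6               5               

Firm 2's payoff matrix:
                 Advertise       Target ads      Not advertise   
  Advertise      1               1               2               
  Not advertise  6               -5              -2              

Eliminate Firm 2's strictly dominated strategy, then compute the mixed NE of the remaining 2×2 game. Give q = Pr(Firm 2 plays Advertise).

q = 5/14

Firm 2's strategy Target ads is strictly dominated by Not advertise: 2 > 1 and -2 > -5. Eliminate Target ads.
Firm 2's mix must leave Firm 1 indifferent between Advertise and Not advertise.
  Firm 1's payoff to Advertise: q·5 + (1−q)·0 = 5q
  Firm 1's payoff to Not advertise: q·(-4) + (1−q)·5 = -9q + 5
  5q = -9q + 5  ⇒  14q = 5  ⇒  q = 5/14.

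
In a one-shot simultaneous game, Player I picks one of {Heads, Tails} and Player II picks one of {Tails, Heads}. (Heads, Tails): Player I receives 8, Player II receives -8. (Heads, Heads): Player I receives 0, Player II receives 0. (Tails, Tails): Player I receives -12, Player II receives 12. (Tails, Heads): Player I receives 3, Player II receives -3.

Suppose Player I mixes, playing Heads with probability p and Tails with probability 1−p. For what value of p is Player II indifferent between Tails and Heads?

p = 15/23

In a mixed equilibrium Player II is indifferent between Tails and Heads; this condition fixes p.
  Player II's payoff to Tails: p·(-8) + (1−p)·12 = -20p + 12
  Player II's payoff to Heads: p·0 + (1−p)·(-3) = 3p - 3
  -20p + 12 = 3p - 3  ⇒  -23p = -15  ⇒  p = 15/23.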